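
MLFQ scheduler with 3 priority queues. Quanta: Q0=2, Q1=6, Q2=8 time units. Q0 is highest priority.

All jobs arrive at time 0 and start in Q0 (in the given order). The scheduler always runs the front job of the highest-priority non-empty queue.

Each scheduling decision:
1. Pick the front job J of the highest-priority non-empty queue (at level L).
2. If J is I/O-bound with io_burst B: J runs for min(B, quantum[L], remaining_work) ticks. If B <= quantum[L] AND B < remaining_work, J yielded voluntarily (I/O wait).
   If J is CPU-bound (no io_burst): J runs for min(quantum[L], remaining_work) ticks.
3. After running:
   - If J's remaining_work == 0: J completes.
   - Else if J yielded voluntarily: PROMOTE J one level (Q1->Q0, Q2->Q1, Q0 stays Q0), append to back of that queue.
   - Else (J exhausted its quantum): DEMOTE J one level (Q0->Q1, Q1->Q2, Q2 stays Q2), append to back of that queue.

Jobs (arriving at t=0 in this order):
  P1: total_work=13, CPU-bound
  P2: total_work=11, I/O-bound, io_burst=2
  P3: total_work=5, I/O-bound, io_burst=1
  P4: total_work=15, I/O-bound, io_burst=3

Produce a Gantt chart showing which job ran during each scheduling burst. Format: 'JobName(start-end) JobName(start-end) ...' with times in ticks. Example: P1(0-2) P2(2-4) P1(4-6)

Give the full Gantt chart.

t=0-2: P1@Q0 runs 2, rem=11, quantum used, demote→Q1. Q0=[P2,P3,P4] Q1=[P1] Q2=[]
t=2-4: P2@Q0 runs 2, rem=9, I/O yield, promote→Q0. Q0=[P3,P4,P2] Q1=[P1] Q2=[]
t=4-5: P3@Q0 runs 1, rem=4, I/O yield, promote→Q0. Q0=[P4,P2,P3] Q1=[P1] Q2=[]
t=5-7: P4@Q0 runs 2, rem=13, quantum used, demote→Q1. Q0=[P2,P3] Q1=[P1,P4] Q2=[]
t=7-9: P2@Q0 runs 2, rem=7, I/O yield, promote→Q0. Q0=[P3,P2] Q1=[P1,P4] Q2=[]
t=9-10: P3@Q0 runs 1, rem=3, I/O yield, promote→Q0. Q0=[P2,P3] Q1=[P1,P4] Q2=[]
t=10-12: P2@Q0 runs 2, rem=5, I/O yield, promote→Q0. Q0=[P3,P2] Q1=[P1,P4] Q2=[]
t=12-13: P3@Q0 runs 1, rem=2, I/O yield, promote→Q0. Q0=[P2,P3] Q1=[P1,P4] Q2=[]
t=13-15: P2@Q0 runs 2, rem=3, I/O yield, promote→Q0. Q0=[P3,P2] Q1=[P1,P4] Q2=[]
t=15-16: P3@Q0 runs 1, rem=1, I/O yield, promote→Q0. Q0=[P2,P3] Q1=[P1,P4] Q2=[]
t=16-18: P2@Q0 runs 2, rem=1, I/O yield, promote→Q0. Q0=[P3,P2] Q1=[P1,P4] Q2=[]
t=18-19: P3@Q0 runs 1, rem=0, completes. Q0=[P2] Q1=[P1,P4] Q2=[]
t=19-20: P2@Q0 runs 1, rem=0, completes. Q0=[] Q1=[P1,P4] Q2=[]
t=20-26: P1@Q1 runs 6, rem=5, quantum used, demote→Q2. Q0=[] Q1=[P4] Q2=[P1]
t=26-29: P4@Q1 runs 3, rem=10, I/O yield, promote→Q0. Q0=[P4] Q1=[] Q2=[P1]
t=29-31: P4@Q0 runs 2, rem=8, quantum used, demote→Q1. Q0=[] Q1=[P4] Q2=[P1]
t=31-34: P4@Q1 runs 3, rem=5, I/O yield, promote→Q0. Q0=[P4] Q1=[] Q2=[P1]
t=34-36: P4@Q0 runs 2, rem=3, quantum used, demote→Q1. Q0=[] Q1=[P4] Q2=[P1]
t=36-39: P4@Q1 runs 3, rem=0, completes. Q0=[] Q1=[] Q2=[P1]
t=39-44: P1@Q2 runs 5, rem=0, completes. Q0=[] Q1=[] Q2=[]

Answer: P1(0-2) P2(2-4) P3(4-5) P4(5-7) P2(7-9) P3(9-10) P2(10-12) P3(12-13) P2(13-15) P3(15-16) P2(16-18) P3(18-19) P2(19-20) P1(20-26) P4(26-29) P4(29-31) P4(31-34) P4(34-36) P4(36-39) P1(39-44)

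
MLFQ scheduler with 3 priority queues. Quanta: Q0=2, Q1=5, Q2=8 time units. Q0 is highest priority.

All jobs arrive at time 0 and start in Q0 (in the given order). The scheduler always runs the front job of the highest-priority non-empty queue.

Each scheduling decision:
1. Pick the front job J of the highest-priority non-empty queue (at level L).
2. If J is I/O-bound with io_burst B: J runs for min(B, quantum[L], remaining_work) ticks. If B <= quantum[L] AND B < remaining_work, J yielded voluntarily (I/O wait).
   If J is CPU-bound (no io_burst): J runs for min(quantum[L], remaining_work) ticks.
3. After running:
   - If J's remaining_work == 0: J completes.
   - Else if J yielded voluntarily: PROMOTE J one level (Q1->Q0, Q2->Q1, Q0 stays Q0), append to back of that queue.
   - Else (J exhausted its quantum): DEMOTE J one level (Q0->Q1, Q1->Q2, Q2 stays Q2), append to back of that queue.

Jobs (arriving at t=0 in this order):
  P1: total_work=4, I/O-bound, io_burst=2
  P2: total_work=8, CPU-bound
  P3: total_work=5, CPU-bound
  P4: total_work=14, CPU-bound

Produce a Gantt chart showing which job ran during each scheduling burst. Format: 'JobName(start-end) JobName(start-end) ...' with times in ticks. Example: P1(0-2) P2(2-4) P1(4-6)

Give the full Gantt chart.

t=0-2: P1@Q0 runs 2, rem=2, I/O yield, promote→Q0. Q0=[P2,P3,P4,P1] Q1=[] Q2=[]
t=2-4: P2@Q0 runs 2, rem=6, quantum used, demote→Q1. Q0=[P3,P4,P1] Q1=[P2] Q2=[]
t=4-6: P3@Q0 runs 2, rem=3, quantum used, demote→Q1. Q0=[P4,P1] Q1=[P2,P3] Q2=[]
t=6-8: P4@Q0 runs 2, rem=12, quantum used, demote→Q1. Q0=[P1] Q1=[P2,P3,P4] Q2=[]
t=8-10: P1@Q0 runs 2, rem=0, completes. Q0=[] Q1=[P2,P3,P4] Q2=[]
t=10-15: P2@Q1 runs 5, rem=1, quantum used, demote→Q2. Q0=[] Q1=[P3,P4] Q2=[P2]
t=15-18: P3@Q1 runs 3, rem=0, completes. Q0=[] Q1=[P4] Q2=[P2]
t=18-23: P4@Q1 runs 5, rem=7, quantum used, demote→Q2. Q0=[] Q1=[] Q2=[P2,P4]
t=23-24: P2@Q2 runs 1, rem=0, completes. Q0=[] Q1=[] Q2=[P4]
t=24-31: P4@Q2 runs 7, rem=0, completes. Q0=[] Q1=[] Q2=[]

Answer: P1(0-2) P2(2-4) P3(4-6) P4(6-8) P1(8-10) P2(10-15) P3(15-18) P4(18-23) P2(23-24) P4(24-31)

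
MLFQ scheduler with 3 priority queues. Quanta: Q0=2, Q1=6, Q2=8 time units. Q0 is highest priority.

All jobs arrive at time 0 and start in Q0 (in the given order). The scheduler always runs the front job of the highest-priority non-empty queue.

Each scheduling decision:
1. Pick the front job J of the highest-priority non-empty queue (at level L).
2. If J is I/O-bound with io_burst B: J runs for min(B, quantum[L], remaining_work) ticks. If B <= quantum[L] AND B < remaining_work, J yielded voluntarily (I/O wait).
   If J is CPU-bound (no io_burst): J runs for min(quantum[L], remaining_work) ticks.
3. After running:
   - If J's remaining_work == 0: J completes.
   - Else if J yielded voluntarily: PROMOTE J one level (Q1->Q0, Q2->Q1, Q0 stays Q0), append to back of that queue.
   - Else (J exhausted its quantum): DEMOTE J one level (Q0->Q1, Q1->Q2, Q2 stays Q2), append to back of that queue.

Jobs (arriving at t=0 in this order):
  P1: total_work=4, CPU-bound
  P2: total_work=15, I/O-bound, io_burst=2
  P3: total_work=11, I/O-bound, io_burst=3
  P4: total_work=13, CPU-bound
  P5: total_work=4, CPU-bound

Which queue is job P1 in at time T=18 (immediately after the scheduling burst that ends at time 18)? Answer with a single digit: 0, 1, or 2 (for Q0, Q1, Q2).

t=0-2: P1@Q0 runs 2, rem=2, quantum used, demote→Q1. Q0=[P2,P3,P4,P5] Q1=[P1] Q2=[]
t=2-4: P2@Q0 runs 2, rem=13, I/O yield, promote→Q0. Q0=[P3,P4,P5,P2] Q1=[P1] Q2=[]
t=4-6: P3@Q0 runs 2, rem=9, quantum used, demote→Q1. Q0=[P4,P5,P2] Q1=[P1,P3] Q2=[]
t=6-8: P4@Q0 runs 2, rem=11, quantum used, demote→Q1. Q0=[P5,P2] Q1=[P1,P3,P4] Q2=[]
t=8-10: P5@Q0 runs 2, rem=2, quantum used, demote→Q1. Q0=[P2] Q1=[P1,P3,P4,P5] Q2=[]
t=10-12: P2@Q0 runs 2, rem=11, I/O yield, promote→Q0. Q0=[P2] Q1=[P1,P3,P4,P5] Q2=[]
t=12-14: P2@Q0 runs 2, rem=9, I/O yield, promote→Q0. Q0=[P2] Q1=[P1,P3,P4,P5] Q2=[]
t=14-16: P2@Q0 runs 2, rem=7, I/O yield, promote→Q0. Q0=[P2] Q1=[P1,P3,P4,P5] Q2=[]
t=16-18: P2@Q0 runs 2, rem=5, I/O yield, promote→Q0. Q0=[P2] Q1=[P1,P3,P4,P5] Q2=[]
t=18-20: P2@Q0 runs 2, rem=3, I/O yield, promote→Q0. Q0=[P2] Q1=[P1,P3,P4,P5] Q2=[]
t=20-22: P2@Q0 runs 2, rem=1, I/O yield, promote→Q0. Q0=[P2] Q1=[P1,P3,P4,P5] Q2=[]
t=22-23: P2@Q0 runs 1, rem=0, completes. Q0=[] Q1=[P1,P3,P4,P5] Q2=[]
t=23-25: P1@Q1 runs 2, rem=0, completes. Q0=[] Q1=[P3,P4,P5] Q2=[]
t=25-28: P3@Q1 runs 3, rem=6, I/O yield, promote→Q0. Q0=[P3] Q1=[P4,P5] Q2=[]
t=28-30: P3@Q0 runs 2, rem=4, quantum used, demote→Q1. Q0=[] Q1=[P4,P5,P3] Q2=[]
t=30-36: P4@Q1 runs 6, rem=5, quantum used, demote→Q2. Q0=[] Q1=[P5,P3] Q2=[P4]
t=36-38: P5@Q1 runs 2, rem=0, completes. Q0=[] Q1=[P3] Q2=[P4]
t=38-41: P3@Q1 runs 3, rem=1, I/O yield, promote→Q0. Q0=[P3] Q1=[] Q2=[P4]
t=41-42: P3@Q0 runs 1, rem=0, completes. Q0=[] Q1=[] Q2=[P4]
t=42-47: P4@Q2 runs 5, rem=0, completes. Q0=[] Q1=[] Q2=[]

Answer: 1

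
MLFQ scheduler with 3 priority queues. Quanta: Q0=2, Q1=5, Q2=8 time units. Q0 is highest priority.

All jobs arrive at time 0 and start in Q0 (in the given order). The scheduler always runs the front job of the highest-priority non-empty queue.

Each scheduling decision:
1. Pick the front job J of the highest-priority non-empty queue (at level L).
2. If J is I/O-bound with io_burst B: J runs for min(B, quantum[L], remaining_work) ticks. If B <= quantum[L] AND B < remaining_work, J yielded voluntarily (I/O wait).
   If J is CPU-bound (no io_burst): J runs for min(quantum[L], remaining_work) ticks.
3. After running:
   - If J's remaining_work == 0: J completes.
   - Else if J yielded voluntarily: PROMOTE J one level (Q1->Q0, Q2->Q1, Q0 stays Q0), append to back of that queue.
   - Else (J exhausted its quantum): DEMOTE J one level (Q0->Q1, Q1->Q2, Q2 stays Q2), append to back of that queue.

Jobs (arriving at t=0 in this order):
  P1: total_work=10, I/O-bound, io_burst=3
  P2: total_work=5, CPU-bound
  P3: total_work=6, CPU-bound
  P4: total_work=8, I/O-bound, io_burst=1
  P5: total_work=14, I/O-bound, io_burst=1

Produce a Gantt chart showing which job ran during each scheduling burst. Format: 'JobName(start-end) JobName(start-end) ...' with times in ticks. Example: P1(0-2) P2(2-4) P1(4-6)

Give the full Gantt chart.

Answer: P1(0-2) P2(2-4) P3(4-6) P4(6-7) P5(7-8) P4(8-9) P5(9-10) P4(10-11) P5(11-12) P4(12-13) P5(13-14) P4(14-15) P5(15-16) P4(16-17) P5(17-18) P4(18-19) P5(19-20) P4(20-21) P5(21-22) P5(22-23) P5(23-24) P5(24-25) P5(25-26) P5(26-27) P5(27-28) P1(28-31) P1(31-33) P2(33-36) P3(36-40) P1(40-43)

Derivation:
t=0-2: P1@Q0 runs 2, rem=8, quantum used, demote→Q1. Q0=[P2,P3,P4,P5] Q1=[P1] Q2=[]
t=2-4: P2@Q0 runs 2, rem=3, quantum used, demote→Q1. Q0=[P3,P4,P5] Q1=[P1,P2] Q2=[]
t=4-6: P3@Q0 runs 2, rem=4, quantum used, demote→Q1. Q0=[P4,P5] Q1=[P1,P2,P3] Q2=[]
t=6-7: P4@Q0 runs 1, rem=7, I/O yield, promote→Q0. Q0=[P5,P4] Q1=[P1,P2,P3] Q2=[]
t=7-8: P5@Q0 runs 1, rem=13, I/O yield, promote→Q0. Q0=[P4,P5] Q1=[P1,P2,P3] Q2=[]
t=8-9: P4@Q0 runs 1, rem=6, I/O yield, promote→Q0. Q0=[P5,P4] Q1=[P1,P2,P3] Q2=[]
t=9-10: P5@Q0 runs 1, rem=12, I/O yield, promote→Q0. Q0=[P4,P5] Q1=[P1,P2,P3] Q2=[]
t=10-11: P4@Q0 runs 1, rem=5, I/O yield, promote→Q0. Q0=[P5,P4] Q1=[P1,P2,P3] Q2=[]
t=11-12: P5@Q0 runs 1, rem=11, I/O yield, promote→Q0. Q0=[P4,P5] Q1=[P1,P2,P3] Q2=[]
t=12-13: P4@Q0 runs 1, rem=4, I/O yield, promote→Q0. Q0=[P5,P4] Q1=[P1,P2,P3] Q2=[]
t=13-14: P5@Q0 runs 1, rem=10, I/O yield, promote→Q0. Q0=[P4,P5] Q1=[P1,P2,P3] Q2=[]
t=14-15: P4@Q0 runs 1, rem=3, I/O yield, promote→Q0. Q0=[P5,P4] Q1=[P1,P2,P3] Q2=[]
t=15-16: P5@Q0 runs 1, rem=9, I/O yield, promote→Q0. Q0=[P4,P5] Q1=[P1,P2,P3] Q2=[]
t=16-17: P4@Q0 runs 1, rem=2, I/O yield, promote→Q0. Q0=[P5,P4] Q1=[P1,P2,P3] Q2=[]
t=17-18: P5@Q0 runs 1, rem=8, I/O yield, promote→Q0. Q0=[P4,P5] Q1=[P1,P2,P3] Q2=[]
t=18-19: P4@Q0 runs 1, rem=1, I/O yield, promote→Q0. Q0=[P5,P4] Q1=[P1,P2,P3] Q2=[]
t=19-20: P5@Q0 runs 1, rem=7, I/O yield, promote→Q0. Q0=[P4,P5] Q1=[P1,P2,P3] Q2=[]
t=20-21: P4@Q0 runs 1, rem=0, completes. Q0=[P5] Q1=[P1,P2,P3] Q2=[]
t=21-22: P5@Q0 runs 1, rem=6, I/O yield, promote→Q0. Q0=[P5] Q1=[P1,P2,P3] Q2=[]
t=22-23: P5@Q0 runs 1, rem=5, I/O yield, promote→Q0. Q0=[P5] Q1=[P1,P2,P3] Q2=[]
t=23-24: P5@Q0 runs 1, rem=4, I/O yield, promote→Q0. Q0=[P5] Q1=[P1,P2,P3] Q2=[]
t=24-25: P5@Q0 runs 1, rem=3, I/O yield, promote→Q0. Q0=[P5] Q1=[P1,P2,P3] Q2=[]
t=25-26: P5@Q0 runs 1, rem=2, I/O yield, promote→Q0. Q0=[P5] Q1=[P1,P2,P3] Q2=[]
t=26-27: P5@Q0 runs 1, rem=1, I/O yield, promote→Q0. Q0=[P5] Q1=[P1,P2,P3] Q2=[]
t=27-28: P5@Q0 runs 1, rem=0, completes. Q0=[] Q1=[P1,P2,P3] Q2=[]
t=28-31: P1@Q1 runs 3, rem=5, I/O yield, promote→Q0. Q0=[P1] Q1=[P2,P3] Q2=[]
t=31-33: P1@Q0 runs 2, rem=3, quantum used, demote→Q1. Q0=[] Q1=[P2,P3,P1] Q2=[]
t=33-36: P2@Q1 runs 3, rem=0, completes. Q0=[] Q1=[P3,P1] Q2=[]
t=36-40: P3@Q1 runs 4, rem=0, completes. Q0=[] Q1=[P1] Q2=[]
t=40-43: P1@Q1 runs 3, rem=0, completes. Q0=[] Q1=[] Q2=[]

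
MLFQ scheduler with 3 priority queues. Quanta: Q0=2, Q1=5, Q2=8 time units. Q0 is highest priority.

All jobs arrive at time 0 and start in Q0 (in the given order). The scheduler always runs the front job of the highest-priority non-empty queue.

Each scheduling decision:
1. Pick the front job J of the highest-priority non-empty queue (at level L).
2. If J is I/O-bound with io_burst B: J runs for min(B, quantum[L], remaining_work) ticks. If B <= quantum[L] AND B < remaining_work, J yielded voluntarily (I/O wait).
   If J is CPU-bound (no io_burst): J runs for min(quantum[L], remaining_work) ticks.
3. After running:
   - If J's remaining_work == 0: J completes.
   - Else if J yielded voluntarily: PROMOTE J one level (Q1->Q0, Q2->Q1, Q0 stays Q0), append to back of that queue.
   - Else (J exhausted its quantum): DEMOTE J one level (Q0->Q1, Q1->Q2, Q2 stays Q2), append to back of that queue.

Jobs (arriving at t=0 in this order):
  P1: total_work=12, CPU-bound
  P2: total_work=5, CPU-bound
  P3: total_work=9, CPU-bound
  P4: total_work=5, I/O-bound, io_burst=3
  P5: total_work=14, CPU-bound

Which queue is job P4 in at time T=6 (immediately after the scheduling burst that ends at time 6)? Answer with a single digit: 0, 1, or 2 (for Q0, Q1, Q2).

Answer: 0

Derivation:
t=0-2: P1@Q0 runs 2, rem=10, quantum used, demote→Q1. Q0=[P2,P3,P4,P5] Q1=[P1] Q2=[]
t=2-4: P2@Q0 runs 2, rem=3, quantum used, demote→Q1. Q0=[P3,P4,P5] Q1=[P1,P2] Q2=[]
t=4-6: P3@Q0 runs 2, rem=7, quantum used, demote→Q1. Q0=[P4,P5] Q1=[P1,P2,P3] Q2=[]
t=6-8: P4@Q0 runs 2, rem=3, quantum used, demote→Q1. Q0=[P5] Q1=[P1,P2,P3,P4] Q2=[]
t=8-10: P5@Q0 runs 2, rem=12, quantum used, demote→Q1. Q0=[] Q1=[P1,P2,P3,P4,P5] Q2=[]
t=10-15: P1@Q1 runs 5, rem=5, quantum used, demote→Q2. Q0=[] Q1=[P2,P3,P4,P5] Q2=[P1]
t=15-18: P2@Q1 runs 3, rem=0, completes. Q0=[] Q1=[P3,P4,P5] Q2=[P1]
t=18-23: P3@Q1 runs 5, rem=2, quantum used, demote→Q2. Q0=[] Q1=[P4,P5] Q2=[P1,P3]
t=23-26: P4@Q1 runs 3, rem=0, completes. Q0=[] Q1=[P5] Q2=[P1,P3]
t=26-31: P5@Q1 runs 5, rem=7, quantum used, demote→Q2. Q0=[] Q1=[] Q2=[P1,P3,P5]
t=31-36: P1@Q2 runs 5, rem=0, completes. Q0=[] Q1=[] Q2=[P3,P5]
t=36-38: P3@Q2 runs 2, rem=0, completes. Q0=[] Q1=[] Q2=[P5]
t=38-45: P5@Q2 runs 7, rem=0, completes. Q0=[] Q1=[] Q2=[]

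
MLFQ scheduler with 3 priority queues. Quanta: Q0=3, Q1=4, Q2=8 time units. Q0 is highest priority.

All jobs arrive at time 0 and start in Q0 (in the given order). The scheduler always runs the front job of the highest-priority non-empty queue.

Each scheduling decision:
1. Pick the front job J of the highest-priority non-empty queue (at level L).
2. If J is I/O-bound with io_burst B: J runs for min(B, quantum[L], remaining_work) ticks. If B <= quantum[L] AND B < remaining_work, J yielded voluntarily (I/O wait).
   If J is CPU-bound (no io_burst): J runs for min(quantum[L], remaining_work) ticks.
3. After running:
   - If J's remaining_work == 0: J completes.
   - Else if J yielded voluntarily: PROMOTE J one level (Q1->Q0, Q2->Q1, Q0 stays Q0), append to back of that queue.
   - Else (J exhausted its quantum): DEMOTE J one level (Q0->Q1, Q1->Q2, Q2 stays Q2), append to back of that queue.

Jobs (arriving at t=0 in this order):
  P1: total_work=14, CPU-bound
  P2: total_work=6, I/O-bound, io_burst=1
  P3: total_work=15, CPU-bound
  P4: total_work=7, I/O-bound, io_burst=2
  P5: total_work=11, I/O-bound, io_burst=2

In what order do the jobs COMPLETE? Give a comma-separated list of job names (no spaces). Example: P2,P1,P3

t=0-3: P1@Q0 runs 3, rem=11, quantum used, demote→Q1. Q0=[P2,P3,P4,P5] Q1=[P1] Q2=[]
t=3-4: P2@Q0 runs 1, rem=5, I/O yield, promote→Q0. Q0=[P3,P4,P5,P2] Q1=[P1] Q2=[]
t=4-7: P3@Q0 runs 3, rem=12, quantum used, demote→Q1. Q0=[P4,P5,P2] Q1=[P1,P3] Q2=[]
t=7-9: P4@Q0 runs 2, rem=5, I/O yield, promote→Q0. Q0=[P5,P2,P4] Q1=[P1,P3] Q2=[]
t=9-11: P5@Q0 runs 2, rem=9, I/O yield, promote→Q0. Q0=[P2,P4,P5] Q1=[P1,P3] Q2=[]
t=11-12: P2@Q0 runs 1, rem=4, I/O yield, promote→Q0. Q0=[P4,P5,P2] Q1=[P1,P3] Q2=[]
t=12-14: P4@Q0 runs 2, rem=3, I/O yield, promote→Q0. Q0=[P5,P2,P4] Q1=[P1,P3] Q2=[]
t=14-16: P5@Q0 runs 2, rem=7, I/O yield, promote→Q0. Q0=[P2,P4,P5] Q1=[P1,P3] Q2=[]
t=16-17: P2@Q0 runs 1, rem=3, I/O yield, promote→Q0. Q0=[P4,P5,P2] Q1=[P1,P3] Q2=[]
t=17-19: P4@Q0 runs 2, rem=1, I/O yield, promote→Q0. Q0=[P5,P2,P4] Q1=[P1,P3] Q2=[]
t=19-21: P5@Q0 runs 2, rem=5, I/O yield, promote→Q0. Q0=[P2,P4,P5] Q1=[P1,P3] Q2=[]
t=21-22: P2@Q0 runs 1, rem=2, I/O yield, promote→Q0. Q0=[P4,P5,P2] Q1=[P1,P3] Q2=[]
t=22-23: P4@Q0 runs 1, rem=0, completes. Q0=[P5,P2] Q1=[P1,P3] Q2=[]
t=23-25: P5@Q0 runs 2, rem=3, I/O yield, promote→Q0. Q0=[P2,P5] Q1=[P1,P3] Q2=[]
t=25-26: P2@Q0 runs 1, rem=1, I/O yield, promote→Q0. Q0=[P5,P2] Q1=[P1,P3] Q2=[]
t=26-28: P5@Q0 runs 2, rem=1, I/O yield, promote→Q0. Q0=[P2,P5] Q1=[P1,P3] Q2=[]
t=28-29: P2@Q0 runs 1, rem=0, completes. Q0=[P5] Q1=[P1,P3] Q2=[]
t=29-30: P5@Q0 runs 1, rem=0, completes. Q0=[] Q1=[P1,P3] Q2=[]
t=30-34: P1@Q1 runs 4, rem=7, quantum used, demote→Q2. Q0=[] Q1=[P3] Q2=[P1]
t=34-38: P3@Q1 runs 4, rem=8, quantum used, demote→Q2. Q0=[] Q1=[] Q2=[P1,P3]
t=38-45: P1@Q2 runs 7, rem=0, completes. Q0=[] Q1=[] Q2=[P3]
t=45-53: P3@Q2 runs 8, rem=0, completes. Q0=[] Q1=[] Q2=[]

Answer: P4,P2,P5,P1,P3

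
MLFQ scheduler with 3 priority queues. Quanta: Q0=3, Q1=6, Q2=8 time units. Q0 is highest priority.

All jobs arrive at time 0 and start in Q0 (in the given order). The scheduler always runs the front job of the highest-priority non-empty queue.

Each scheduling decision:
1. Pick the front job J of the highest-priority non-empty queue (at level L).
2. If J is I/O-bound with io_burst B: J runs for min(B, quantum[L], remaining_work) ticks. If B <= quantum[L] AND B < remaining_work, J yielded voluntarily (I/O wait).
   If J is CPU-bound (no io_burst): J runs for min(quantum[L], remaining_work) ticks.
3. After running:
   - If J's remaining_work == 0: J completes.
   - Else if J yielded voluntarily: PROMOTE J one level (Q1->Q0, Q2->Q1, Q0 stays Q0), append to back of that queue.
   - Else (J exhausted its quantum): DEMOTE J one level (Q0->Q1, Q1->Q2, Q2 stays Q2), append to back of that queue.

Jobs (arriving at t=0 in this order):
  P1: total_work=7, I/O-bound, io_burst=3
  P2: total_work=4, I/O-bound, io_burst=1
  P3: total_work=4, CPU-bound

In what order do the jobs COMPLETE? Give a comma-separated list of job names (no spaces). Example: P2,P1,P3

t=0-3: P1@Q0 runs 3, rem=4, I/O yield, promote→Q0. Q0=[P2,P3,P1] Q1=[] Q2=[]
t=3-4: P2@Q0 runs 1, rem=3, I/O yield, promote→Q0. Q0=[P3,P1,P2] Q1=[] Q2=[]
t=4-7: P3@Q0 runs 3, rem=1, quantum used, demote→Q1. Q0=[P1,P2] Q1=[P3] Q2=[]
t=7-10: P1@Q0 runs 3, rem=1, I/O yield, promote→Q0. Q0=[P2,P1] Q1=[P3] Q2=[]
t=10-11: P2@Q0 runs 1, rem=2, I/O yield, promote→Q0. Q0=[P1,P2] Q1=[P3] Q2=[]
t=11-12: P1@Q0 runs 1, rem=0, completes. Q0=[P2] Q1=[P3] Q2=[]
t=12-13: P2@Q0 runs 1, rem=1, I/O yield, promote→Q0. Q0=[P2] Q1=[P3] Q2=[]
t=13-14: P2@Q0 runs 1, rem=0, completes. Q0=[] Q1=[P3] Q2=[]
t=14-15: P3@Q1 runs 1, rem=0, completes. Q0=[] Q1=[] Q2=[]

Answer: P1,P2,P3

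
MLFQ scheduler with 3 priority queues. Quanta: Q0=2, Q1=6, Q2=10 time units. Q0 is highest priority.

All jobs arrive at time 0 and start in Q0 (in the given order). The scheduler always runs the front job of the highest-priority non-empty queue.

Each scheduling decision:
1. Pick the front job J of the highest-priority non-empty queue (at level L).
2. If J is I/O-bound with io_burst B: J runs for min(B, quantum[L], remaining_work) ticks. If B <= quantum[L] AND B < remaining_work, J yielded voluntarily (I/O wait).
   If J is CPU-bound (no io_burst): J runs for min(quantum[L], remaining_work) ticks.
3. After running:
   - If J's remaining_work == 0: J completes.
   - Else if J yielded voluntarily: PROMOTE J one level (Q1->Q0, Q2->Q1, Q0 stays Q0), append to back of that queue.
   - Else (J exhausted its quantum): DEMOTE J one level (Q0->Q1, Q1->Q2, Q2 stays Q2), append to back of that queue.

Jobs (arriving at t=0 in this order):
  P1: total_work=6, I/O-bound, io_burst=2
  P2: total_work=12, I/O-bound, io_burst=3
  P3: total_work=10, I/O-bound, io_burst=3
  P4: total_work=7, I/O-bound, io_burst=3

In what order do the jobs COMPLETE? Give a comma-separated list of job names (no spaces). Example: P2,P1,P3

Answer: P1,P4,P2,P3

Derivation:
t=0-2: P1@Q0 runs 2, rem=4, I/O yield, promote→Q0. Q0=[P2,P3,P4,P1] Q1=[] Q2=[]
t=2-4: P2@Q0 runs 2, rem=10, quantum used, demote→Q1. Q0=[P3,P4,P1] Q1=[P2] Q2=[]
t=4-6: P3@Q0 runs 2, rem=8, quantum used, demote→Q1. Q0=[P4,P1] Q1=[P2,P3] Q2=[]
t=6-8: P4@Q0 runs 2, rem=5, quantum used, demote→Q1. Q0=[P1] Q1=[P2,P3,P4] Q2=[]
t=8-10: P1@Q0 runs 2, rem=2, I/O yield, promote→Q0. Q0=[P1] Q1=[P2,P3,P4] Q2=[]
t=10-12: P1@Q0 runs 2, rem=0, completes. Q0=[] Q1=[P2,P3,P4] Q2=[]
t=12-15: P2@Q1 runs 3, rem=7, I/O yield, promote→Q0. Q0=[P2] Q1=[P3,P4] Q2=[]
t=15-17: P2@Q0 runs 2, rem=5, quantum used, demote→Q1. Q0=[] Q1=[P3,P4,P2] Q2=[]
t=17-20: P3@Q1 runs 3, rem=5, I/O yield, promote→Q0. Q0=[P3] Q1=[P4,P2] Q2=[]
t=20-22: P3@Q0 runs 2, rem=3, quantum used, demote→Q1. Q0=[] Q1=[P4,P2,P3] Q2=[]
t=22-25: P4@Q1 runs 3, rem=2, I/O yield, promote→Q0. Q0=[P4] Q1=[P2,P3] Q2=[]
t=25-27: P4@Q0 runs 2, rem=0, completes. Q0=[] Q1=[P2,P3] Q2=[]
t=27-30: P2@Q1 runs 3, rem=2, I/O yield, promote→Q0. Q0=[P2] Q1=[P3] Q2=[]
t=30-32: P2@Q0 runs 2, rem=0, completes. Q0=[] Q1=[P3] Q2=[]
t=32-35: P3@Q1 runs 3, rem=0, completes. Q0=[] Q1=[] Q2=[]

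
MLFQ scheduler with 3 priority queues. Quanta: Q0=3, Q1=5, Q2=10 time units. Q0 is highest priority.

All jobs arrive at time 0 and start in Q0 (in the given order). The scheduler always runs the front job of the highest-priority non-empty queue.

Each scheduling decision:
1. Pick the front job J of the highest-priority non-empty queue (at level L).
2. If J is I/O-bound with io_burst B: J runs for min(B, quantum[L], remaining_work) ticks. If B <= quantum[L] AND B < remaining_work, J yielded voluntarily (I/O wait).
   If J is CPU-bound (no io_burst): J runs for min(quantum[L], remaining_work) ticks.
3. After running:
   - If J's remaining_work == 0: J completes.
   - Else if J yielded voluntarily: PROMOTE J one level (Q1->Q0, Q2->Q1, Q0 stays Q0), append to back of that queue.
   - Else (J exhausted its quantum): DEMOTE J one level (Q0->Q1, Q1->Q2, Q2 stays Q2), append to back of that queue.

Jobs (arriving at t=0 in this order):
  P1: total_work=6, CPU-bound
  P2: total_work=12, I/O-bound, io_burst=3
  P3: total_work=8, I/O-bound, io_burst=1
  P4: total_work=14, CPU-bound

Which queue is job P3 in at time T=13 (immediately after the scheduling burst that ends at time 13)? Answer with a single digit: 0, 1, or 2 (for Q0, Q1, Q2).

t=0-3: P1@Q0 runs 3, rem=3, quantum used, demote→Q1. Q0=[P2,P3,P4] Q1=[P1] Q2=[]
t=3-6: P2@Q0 runs 3, rem=9, I/O yield, promote→Q0. Q0=[P3,P4,P2] Q1=[P1] Q2=[]
t=6-7: P3@Q0 runs 1, rem=7, I/O yield, promote→Q0. Q0=[P4,P2,P3] Q1=[P1] Q2=[]
t=7-10: P4@Q0 runs 3, rem=11, quantum used, demote→Q1. Q0=[P2,P3] Q1=[P1,P4] Q2=[]
t=10-13: P2@Q0 runs 3, rem=6, I/O yield, promote→Q0. Q0=[P3,P2] Q1=[P1,P4] Q2=[]
t=13-14: P3@Q0 runs 1, rem=6, I/O yield, promote→Q0. Q0=[P2,P3] Q1=[P1,P4] Q2=[]
t=14-17: P2@Q0 runs 3, rem=3, I/O yield, promote→Q0. Q0=[P3,P2] Q1=[P1,P4] Q2=[]
t=17-18: P3@Q0 runs 1, rem=5, I/O yield, promote→Q0. Q0=[P2,P3] Q1=[P1,P4] Q2=[]
t=18-21: P2@Q0 runs 3, rem=0, completes. Q0=[P3] Q1=[P1,P4] Q2=[]
t=21-22: P3@Q0 runs 1, rem=4, I/O yield, promote→Q0. Q0=[P3] Q1=[P1,P4] Q2=[]
t=22-23: P3@Q0 runs 1, rem=3, I/O yield, promote→Q0. Q0=[P3] Q1=[P1,P4] Q2=[]
t=23-24: P3@Q0 runs 1, rem=2, I/O yield, promote→Q0. Q0=[P3] Q1=[P1,P4] Q2=[]
t=24-25: P3@Q0 runs 1, rem=1, I/O yield, promote→Q0. Q0=[P3] Q1=[P1,P4] Q2=[]
t=25-26: P3@Q0 runs 1, rem=0, completes. Q0=[] Q1=[P1,P4] Q2=[]
t=26-29: P1@Q1 runs 3, rem=0, completes. Q0=[] Q1=[P4] Q2=[]
t=29-34: P4@Q1 runs 5, rem=6, quantum used, demote→Q2. Q0=[] Q1=[] Q2=[P4]
t=34-40: P4@Q2 runs 6, rem=0, completes. Q0=[] Q1=[] Q2=[]

Answer: 0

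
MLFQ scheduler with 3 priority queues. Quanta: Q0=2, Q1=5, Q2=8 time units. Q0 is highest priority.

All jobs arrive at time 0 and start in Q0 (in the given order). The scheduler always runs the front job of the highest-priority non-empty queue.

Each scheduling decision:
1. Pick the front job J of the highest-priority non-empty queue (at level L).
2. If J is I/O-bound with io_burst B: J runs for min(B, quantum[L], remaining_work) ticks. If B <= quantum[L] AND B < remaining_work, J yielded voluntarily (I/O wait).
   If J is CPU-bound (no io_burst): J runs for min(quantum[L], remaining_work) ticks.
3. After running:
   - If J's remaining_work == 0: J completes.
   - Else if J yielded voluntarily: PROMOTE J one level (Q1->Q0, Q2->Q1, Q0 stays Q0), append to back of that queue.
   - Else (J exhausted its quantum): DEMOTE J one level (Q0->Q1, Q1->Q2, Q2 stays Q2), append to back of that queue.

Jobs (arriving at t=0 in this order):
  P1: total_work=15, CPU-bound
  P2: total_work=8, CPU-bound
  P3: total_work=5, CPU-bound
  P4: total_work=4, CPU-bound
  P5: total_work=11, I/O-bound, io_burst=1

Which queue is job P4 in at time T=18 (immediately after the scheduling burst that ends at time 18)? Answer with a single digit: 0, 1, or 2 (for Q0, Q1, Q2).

Answer: 1

Derivation:
t=0-2: P1@Q0 runs 2, rem=13, quantum used, demote→Q1. Q0=[P2,P3,P4,P5] Q1=[P1] Q2=[]
t=2-4: P2@Q0 runs 2, rem=6, quantum used, demote→Q1. Q0=[P3,P4,P5] Q1=[P1,P2] Q2=[]
t=4-6: P3@Q0 runs 2, rem=3, quantum used, demote→Q1. Q0=[P4,P5] Q1=[P1,P2,P3] Q2=[]
t=6-8: P4@Q0 runs 2, rem=2, quantum used, demote→Q1. Q0=[P5] Q1=[P1,P2,P3,P4] Q2=[]
t=8-9: P5@Q0 runs 1, rem=10, I/O yield, promote→Q0. Q0=[P5] Q1=[P1,P2,P3,P4] Q2=[]
t=9-10: P5@Q0 runs 1, rem=9, I/O yield, promote→Q0. Q0=[P5] Q1=[P1,P2,P3,P4] Q2=[]
t=10-11: P5@Q0 runs 1, rem=8, I/O yield, promote→Q0. Q0=[P5] Q1=[P1,P2,P3,P4] Q2=[]
t=11-12: P5@Q0 runs 1, rem=7, I/O yield, promote→Q0. Q0=[P5] Q1=[P1,P2,P3,P4] Q2=[]
t=12-13: P5@Q0 runs 1, rem=6, I/O yield, promote→Q0. Q0=[P5] Q1=[P1,P2,P3,P4] Q2=[]
t=13-14: P5@Q0 runs 1, rem=5, I/O yield, promote→Q0. Q0=[P5] Q1=[P1,P2,P3,P4] Q2=[]
t=14-15: P5@Q0 runs 1, rem=4, I/O yield, promote→Q0. Q0=[P5] Q1=[P1,P2,P3,P4] Q2=[]
t=15-16: P5@Q0 runs 1, rem=3, I/O yield, promote→Q0. Q0=[P5] Q1=[P1,P2,P3,P4] Q2=[]
t=16-17: P5@Q0 runs 1, rem=2, I/O yield, promote→Q0. Q0=[P5] Q1=[P1,P2,P3,P4] Q2=[]
t=17-18: P5@Q0 runs 1, rem=1, I/O yield, promote→Q0. Q0=[P5] Q1=[P1,P2,P3,P4] Q2=[]
t=18-19: P5@Q0 runs 1, rem=0, completes. Q0=[] Q1=[P1,P2,P3,P4] Q2=[]
t=19-24: P1@Q1 runs 5, rem=8, quantum used, demote→Q2. Q0=[] Q1=[P2,P3,P4] Q2=[P1]
t=24-29: P2@Q1 runs 5, rem=1, quantum used, demote→Q2. Q0=[] Q1=[P3,P4] Q2=[P1,P2]
t=29-32: P3@Q1 runs 3, rem=0, completes. Q0=[] Q1=[P4] Q2=[P1,P2]
t=32-34: P4@Q1 runs 2, rem=0, completes. Q0=[] Q1=[] Q2=[P1,P2]
t=34-42: P1@Q2 runs 8, rem=0, completes. Q0=[] Q1=[] Q2=[P2]
t=42-43: P2@Q2 runs 1, rem=0, completes. Q0=[] Q1=[] Q2=[]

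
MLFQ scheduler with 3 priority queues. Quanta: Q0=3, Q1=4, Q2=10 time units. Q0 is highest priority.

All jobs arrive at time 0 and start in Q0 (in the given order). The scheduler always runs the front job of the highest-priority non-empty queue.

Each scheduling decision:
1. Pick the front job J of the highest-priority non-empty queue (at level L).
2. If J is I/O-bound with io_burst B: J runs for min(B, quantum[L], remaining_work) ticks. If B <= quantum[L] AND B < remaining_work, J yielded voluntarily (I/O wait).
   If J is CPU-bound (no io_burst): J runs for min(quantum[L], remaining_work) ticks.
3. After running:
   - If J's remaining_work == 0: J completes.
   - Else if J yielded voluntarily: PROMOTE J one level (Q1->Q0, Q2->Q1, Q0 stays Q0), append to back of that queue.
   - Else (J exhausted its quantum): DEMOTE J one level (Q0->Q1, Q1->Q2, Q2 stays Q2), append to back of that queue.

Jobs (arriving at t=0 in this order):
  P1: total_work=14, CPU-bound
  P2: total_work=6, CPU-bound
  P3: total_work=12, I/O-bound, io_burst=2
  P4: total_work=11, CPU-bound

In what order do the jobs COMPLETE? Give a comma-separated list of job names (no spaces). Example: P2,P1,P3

Answer: P3,P2,P1,P4

Derivation:
t=0-3: P1@Q0 runs 3, rem=11, quantum used, demote→Q1. Q0=[P2,P3,P4] Q1=[P1] Q2=[]
t=3-6: P2@Q0 runs 3, rem=3, quantum used, demote→Q1. Q0=[P3,P4] Q1=[P1,P2] Q2=[]
t=6-8: P3@Q0 runs 2, rem=10, I/O yield, promote→Q0. Q0=[P4,P3] Q1=[P1,P2] Q2=[]
t=8-11: P4@Q0 runs 3, rem=8, quantum used, demote→Q1. Q0=[P3] Q1=[P1,P2,P4] Q2=[]
t=11-13: P3@Q0 runs 2, rem=8, I/O yield, promote→Q0. Q0=[P3] Q1=[P1,P2,P4] Q2=[]
t=13-15: P3@Q0 runs 2, rem=6, I/O yield, promote→Q0. Q0=[P3] Q1=[P1,P2,P4] Q2=[]
t=15-17: P3@Q0 runs 2, rem=4, I/O yield, promote→Q0. Q0=[P3] Q1=[P1,P2,P4] Q2=[]
t=17-19: P3@Q0 runs 2, rem=2, I/O yield, promote→Q0. Q0=[P3] Q1=[P1,P2,P4] Q2=[]
t=19-21: P3@Q0 runs 2, rem=0, completes. Q0=[] Q1=[P1,P2,P4] Q2=[]
t=21-25: P1@Q1 runs 4, rem=7, quantum used, demote→Q2. Q0=[] Q1=[P2,P4] Q2=[P1]
t=25-28: P2@Q1 runs 3, rem=0, completes. Q0=[] Q1=[P4] Q2=[P1]
t=28-32: P4@Q1 runs 4, rem=4, quantum used, demote→Q2. Q0=[] Q1=[] Q2=[P1,P4]
t=32-39: P1@Q2 runs 7, rem=0, completes. Q0=[] Q1=[] Q2=[P4]
t=39-43: P4@Q2 runs 4, rem=0, completes. Q0=[] Q1=[] Q2=[]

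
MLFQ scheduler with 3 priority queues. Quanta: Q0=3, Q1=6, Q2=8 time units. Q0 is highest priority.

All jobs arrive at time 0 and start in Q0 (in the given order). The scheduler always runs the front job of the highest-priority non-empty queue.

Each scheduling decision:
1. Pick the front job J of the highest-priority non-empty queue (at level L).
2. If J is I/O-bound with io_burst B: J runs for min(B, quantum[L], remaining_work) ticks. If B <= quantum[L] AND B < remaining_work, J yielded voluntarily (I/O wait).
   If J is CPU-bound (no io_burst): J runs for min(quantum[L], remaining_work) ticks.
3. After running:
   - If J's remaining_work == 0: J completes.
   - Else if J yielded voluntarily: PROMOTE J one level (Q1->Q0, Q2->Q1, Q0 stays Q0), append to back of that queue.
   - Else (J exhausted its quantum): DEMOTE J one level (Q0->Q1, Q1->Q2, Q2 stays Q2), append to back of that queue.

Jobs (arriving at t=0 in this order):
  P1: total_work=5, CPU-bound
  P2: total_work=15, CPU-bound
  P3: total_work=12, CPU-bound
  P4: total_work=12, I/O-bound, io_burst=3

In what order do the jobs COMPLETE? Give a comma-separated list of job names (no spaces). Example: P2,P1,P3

t=0-3: P1@Q0 runs 3, rem=2, quantum used, demote→Q1. Q0=[P2,P3,P4] Q1=[P1] Q2=[]
t=3-6: P2@Q0 runs 3, rem=12, quantum used, demote→Q1. Q0=[P3,P4] Q1=[P1,P2] Q2=[]
t=6-9: P3@Q0 runs 3, rem=9, quantum used, demote→Q1. Q0=[P4] Q1=[P1,P2,P3] Q2=[]
t=9-12: P4@Q0 runs 3, rem=9, I/O yield, promote→Q0. Q0=[P4] Q1=[P1,P2,P3] Q2=[]
t=12-15: P4@Q0 runs 3, rem=6, I/O yield, promote→Q0. Q0=[P4] Q1=[P1,P2,P3] Q2=[]
t=15-18: P4@Q0 runs 3, rem=3, I/O yield, promote→Q0. Q0=[P4] Q1=[P1,P2,P3] Q2=[]
t=18-21: P4@Q0 runs 3, rem=0, completes. Q0=[] Q1=[P1,P2,P3] Q2=[]
t=21-23: P1@Q1 runs 2, rem=0, completes. Q0=[] Q1=[P2,P3] Q2=[]
t=23-29: P2@Q1 runs 6, rem=6, quantum used, demote→Q2. Q0=[] Q1=[P3] Q2=[P2]
t=29-35: P3@Q1 runs 6, rem=3, quantum used, demote→Q2. Q0=[] Q1=[] Q2=[P2,P3]
t=35-41: P2@Q2 runs 6, rem=0, completes. Q0=[] Q1=[] Q2=[P3]
t=41-44: P3@Q2 runs 3, rem=0, completes. Q0=[] Q1=[] Q2=[]

Answer: P4,P1,P2,P3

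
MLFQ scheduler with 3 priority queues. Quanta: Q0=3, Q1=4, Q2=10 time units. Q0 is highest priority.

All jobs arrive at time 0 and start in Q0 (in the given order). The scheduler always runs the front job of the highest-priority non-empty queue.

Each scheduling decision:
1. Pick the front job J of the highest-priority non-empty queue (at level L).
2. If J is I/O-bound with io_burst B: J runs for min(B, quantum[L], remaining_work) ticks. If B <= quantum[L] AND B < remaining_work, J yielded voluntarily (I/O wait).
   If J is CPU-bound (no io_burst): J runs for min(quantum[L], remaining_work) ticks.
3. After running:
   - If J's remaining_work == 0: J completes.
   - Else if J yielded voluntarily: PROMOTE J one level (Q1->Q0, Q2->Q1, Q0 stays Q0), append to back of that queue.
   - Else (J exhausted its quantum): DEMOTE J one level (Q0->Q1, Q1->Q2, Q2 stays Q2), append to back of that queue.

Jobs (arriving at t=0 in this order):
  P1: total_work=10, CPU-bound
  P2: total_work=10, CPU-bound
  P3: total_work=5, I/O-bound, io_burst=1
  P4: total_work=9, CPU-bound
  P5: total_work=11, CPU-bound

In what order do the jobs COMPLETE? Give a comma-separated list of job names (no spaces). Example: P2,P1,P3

t=0-3: P1@Q0 runs 3, rem=7, quantum used, demote→Q1. Q0=[P2,P3,P4,P5] Q1=[P1] Q2=[]
t=3-6: P2@Q0 runs 3, rem=7, quantum used, demote→Q1. Q0=[P3,P4,P5] Q1=[P1,P2] Q2=[]
t=6-7: P3@Q0 runs 1, rem=4, I/O yield, promote→Q0. Q0=[P4,P5,P3] Q1=[P1,P2] Q2=[]
t=7-10: P4@Q0 runs 3, rem=6, quantum used, demote→Q1. Q0=[P5,P3] Q1=[P1,P2,P4] Q2=[]
t=10-13: P5@Q0 runs 3, rem=8, quantum used, demote→Q1. Q0=[P3] Q1=[P1,P2,P4,P5] Q2=[]
t=13-14: P3@Q0 runs 1, rem=3, I/O yield, promote→Q0. Q0=[P3] Q1=[P1,P2,P4,P5] Q2=[]
t=14-15: P3@Q0 runs 1, rem=2, I/O yield, promote→Q0. Q0=[P3] Q1=[P1,P2,P4,P5] Q2=[]
t=15-16: P3@Q0 runs 1, rem=1, I/O yield, promote→Q0. Q0=[P3] Q1=[P1,P2,P4,P5] Q2=[]
t=16-17: P3@Q0 runs 1, rem=0, completes. Q0=[] Q1=[P1,P2,P4,P5] Q2=[]
t=17-21: P1@Q1 runs 4, rem=3, quantum used, demote→Q2. Q0=[] Q1=[P2,P4,P5] Q2=[P1]
t=21-25: P2@Q1 runs 4, rem=3, quantum used, demote→Q2. Q0=[] Q1=[P4,P5] Q2=[P1,P2]
t=25-29: P4@Q1 runs 4, rem=2, quantum used, demote→Q2. Q0=[] Q1=[P5] Q2=[P1,P2,P4]
t=29-33: P5@Q1 runs 4, rem=4, quantum used, demote→Q2. Q0=[] Q1=[] Q2=[P1,P2,P4,P5]
t=33-36: P1@Q2 runs 3, rem=0, completes. Q0=[] Q1=[] Q2=[P2,P4,P5]
t=36-39: P2@Q2 runs 3, rem=0, completes. Q0=[] Q1=[] Q2=[P4,P5]
t=39-41: P4@Q2 runs 2, rem=0, completes. Q0=[] Q1=[] Q2=[P5]
t=41-45: P5@Q2 runs 4, rem=0, completes. Q0=[] Q1=[] Q2=[]

Answer: P3,P1,P2,P4,P5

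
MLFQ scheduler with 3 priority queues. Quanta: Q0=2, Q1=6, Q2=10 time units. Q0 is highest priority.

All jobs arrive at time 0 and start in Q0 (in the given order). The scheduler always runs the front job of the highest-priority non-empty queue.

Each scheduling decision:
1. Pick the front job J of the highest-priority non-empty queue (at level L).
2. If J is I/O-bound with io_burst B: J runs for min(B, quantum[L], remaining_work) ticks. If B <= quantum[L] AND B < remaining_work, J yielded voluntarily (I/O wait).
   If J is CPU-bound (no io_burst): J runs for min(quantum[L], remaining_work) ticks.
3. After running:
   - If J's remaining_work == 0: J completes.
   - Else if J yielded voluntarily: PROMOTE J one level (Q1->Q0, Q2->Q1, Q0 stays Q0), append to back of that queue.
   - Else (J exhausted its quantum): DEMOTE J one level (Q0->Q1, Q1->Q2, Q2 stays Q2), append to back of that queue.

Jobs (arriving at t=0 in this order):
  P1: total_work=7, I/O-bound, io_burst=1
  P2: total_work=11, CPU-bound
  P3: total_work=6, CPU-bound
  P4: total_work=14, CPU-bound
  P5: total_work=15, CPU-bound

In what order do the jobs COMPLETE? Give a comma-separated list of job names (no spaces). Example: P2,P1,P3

t=0-1: P1@Q0 runs 1, rem=6, I/O yield, promote→Q0. Q0=[P2,P3,P4,P5,P1] Q1=[] Q2=[]
t=1-3: P2@Q0 runs 2, rem=9, quantum used, demote→Q1. Q0=[P3,P4,P5,P1] Q1=[P2] Q2=[]
t=3-5: P3@Q0 runs 2, rem=4, quantum used, demote→Q1. Q0=[P4,P5,P1] Q1=[P2,P3] Q2=[]
t=5-7: P4@Q0 runs 2, rem=12, quantum used, demote→Q1. Q0=[P5,P1] Q1=[P2,P3,P4] Q2=[]
t=7-9: P5@Q0 runs 2, rem=13, quantum used, demote→Q1. Q0=[P1] Q1=[P2,P3,P4,P5] Q2=[]
t=9-10: P1@Q0 runs 1, rem=5, I/O yield, promote→Q0. Q0=[P1] Q1=[P2,P3,P4,P5] Q2=[]
t=10-11: P1@Q0 runs 1, rem=4, I/O yield, promote→Q0. Q0=[P1] Q1=[P2,P3,P4,P5] Q2=[]
t=11-12: P1@Q0 runs 1, rem=3, I/O yield, promote→Q0. Q0=[P1] Q1=[P2,P3,P4,P5] Q2=[]
t=12-13: P1@Q0 runs 1, rem=2, I/O yield, promote→Q0. Q0=[P1] Q1=[P2,P3,P4,P5] Q2=[]
t=13-14: P1@Q0 runs 1, rem=1, I/O yield, promote→Q0. Q0=[P1] Q1=[P2,P3,P4,P5] Q2=[]
t=14-15: P1@Q0 runs 1, rem=0, completes. Q0=[] Q1=[P2,P3,P4,P5] Q2=[]
t=15-21: P2@Q1 runs 6, rem=3, quantum used, demote→Q2. Q0=[] Q1=[P3,P4,P5] Q2=[P2]
t=21-25: P3@Q1 runs 4, rem=0, completes. Q0=[] Q1=[P4,P5] Q2=[P2]
t=25-31: P4@Q1 runs 6, rem=6, quantum used, demote→Q2. Q0=[] Q1=[P5] Q2=[P2,P4]
t=31-37: P5@Q1 runs 6, rem=7, quantum used, demote→Q2. Q0=[] Q1=[] Q2=[P2,P4,P5]
t=37-40: P2@Q2 runs 3, rem=0, completes. Q0=[] Q1=[] Q2=[P4,P5]
t=40-46: P4@Q2 runs 6, rem=0, completes. Q0=[] Q1=[] Q2=[P5]
t=46-53: P5@Q2 runs 7, rem=0, completes. Q0=[] Q1=[] Q2=[]

Answer: P1,P3,P2,P4,P5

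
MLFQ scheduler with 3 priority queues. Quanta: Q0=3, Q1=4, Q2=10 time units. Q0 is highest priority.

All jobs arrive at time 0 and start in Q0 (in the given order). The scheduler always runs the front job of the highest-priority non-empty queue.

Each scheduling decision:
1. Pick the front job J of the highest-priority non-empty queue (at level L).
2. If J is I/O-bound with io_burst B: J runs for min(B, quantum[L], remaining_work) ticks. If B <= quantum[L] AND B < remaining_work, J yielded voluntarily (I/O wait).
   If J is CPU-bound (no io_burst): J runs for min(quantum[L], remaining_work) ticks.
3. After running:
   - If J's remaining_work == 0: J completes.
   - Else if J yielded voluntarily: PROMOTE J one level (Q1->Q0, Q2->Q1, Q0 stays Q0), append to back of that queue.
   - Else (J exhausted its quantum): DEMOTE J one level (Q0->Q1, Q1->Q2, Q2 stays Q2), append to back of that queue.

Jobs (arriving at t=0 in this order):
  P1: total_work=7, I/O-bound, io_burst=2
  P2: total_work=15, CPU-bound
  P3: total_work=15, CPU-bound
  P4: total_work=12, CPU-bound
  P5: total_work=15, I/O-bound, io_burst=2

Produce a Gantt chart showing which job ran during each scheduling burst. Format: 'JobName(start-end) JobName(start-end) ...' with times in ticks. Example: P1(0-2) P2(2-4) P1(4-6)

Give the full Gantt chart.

Answer: P1(0-2) P2(2-5) P3(5-8) P4(8-11) P5(11-13) P1(13-15) P5(15-17) P1(17-19) P5(19-21) P1(21-22) P5(22-24) P5(24-26) P5(26-28) P5(28-30) P5(30-31) P2(31-35) P3(35-39) P4(39-43) P2(43-51) P3(51-59) P4(59-64)

Derivation:
t=0-2: P1@Q0 runs 2, rem=5, I/O yield, promote→Q0. Q0=[P2,P3,P4,P5,P1] Q1=[] Q2=[]
t=2-5: P2@Q0 runs 3, rem=12, quantum used, demote→Q1. Q0=[P3,P4,P5,P1] Q1=[P2] Q2=[]
t=5-8: P3@Q0 runs 3, rem=12, quantum used, demote→Q1. Q0=[P4,P5,P1] Q1=[P2,P3] Q2=[]
t=8-11: P4@Q0 runs 3, rem=9, quantum used, demote→Q1. Q0=[P5,P1] Q1=[P2,P3,P4] Q2=[]
t=11-13: P5@Q0 runs 2, rem=13, I/O yield, promote→Q0. Q0=[P1,P5] Q1=[P2,P3,P4] Q2=[]
t=13-15: P1@Q0 runs 2, rem=3, I/O yield, promote→Q0. Q0=[P5,P1] Q1=[P2,P3,P4] Q2=[]
t=15-17: P5@Q0 runs 2, rem=11, I/O yield, promote→Q0. Q0=[P1,P5] Q1=[P2,P3,P4] Q2=[]
t=17-19: P1@Q0 runs 2, rem=1, I/O yield, promote→Q0. Q0=[P5,P1] Q1=[P2,P3,P4] Q2=[]
t=19-21: P5@Q0 runs 2, rem=9, I/O yield, promote→Q0. Q0=[P1,P5] Q1=[P2,P3,P4] Q2=[]
t=21-22: P1@Q0 runs 1, rem=0, completes. Q0=[P5] Q1=[P2,P3,P4] Q2=[]
t=22-24: P5@Q0 runs 2, rem=7, I/O yield, promote→Q0. Q0=[P5] Q1=[P2,P3,P4] Q2=[]
t=24-26: P5@Q0 runs 2, rem=5, I/O yield, promote→Q0. Q0=[P5] Q1=[P2,P3,P4] Q2=[]
t=26-28: P5@Q0 runs 2, rem=3, I/O yield, promote→Q0. Q0=[P5] Q1=[P2,P3,P4] Q2=[]
t=28-30: P5@Q0 runs 2, rem=1, I/O yield, promote→Q0. Q0=[P5] Q1=[P2,P3,P4] Q2=[]
t=30-31: P5@Q0 runs 1, rem=0, completes. Q0=[] Q1=[P2,P3,P4] Q2=[]
t=31-35: P2@Q1 runs 4, rem=8, quantum used, demote→Q2. Q0=[] Q1=[P3,P4] Q2=[P2]
t=35-39: P3@Q1 runs 4, rem=8, quantum used, demote→Q2. Q0=[] Q1=[P4] Q2=[P2,P3]
t=39-43: P4@Q1 runs 4, rem=5, quantum used, demote→Q2. Q0=[] Q1=[] Q2=[P2,P3,P4]
t=43-51: P2@Q2 runs 8, rem=0, completes. Q0=[] Q1=[] Q2=[P3,P4]
t=51-59: P3@Q2 runs 8, rem=0, completes. Q0=[] Q1=[] Q2=[P4]
t=59-64: P4@Q2 runs 5, rem=0, completes. Q0=[] Q1=[] Q2=[]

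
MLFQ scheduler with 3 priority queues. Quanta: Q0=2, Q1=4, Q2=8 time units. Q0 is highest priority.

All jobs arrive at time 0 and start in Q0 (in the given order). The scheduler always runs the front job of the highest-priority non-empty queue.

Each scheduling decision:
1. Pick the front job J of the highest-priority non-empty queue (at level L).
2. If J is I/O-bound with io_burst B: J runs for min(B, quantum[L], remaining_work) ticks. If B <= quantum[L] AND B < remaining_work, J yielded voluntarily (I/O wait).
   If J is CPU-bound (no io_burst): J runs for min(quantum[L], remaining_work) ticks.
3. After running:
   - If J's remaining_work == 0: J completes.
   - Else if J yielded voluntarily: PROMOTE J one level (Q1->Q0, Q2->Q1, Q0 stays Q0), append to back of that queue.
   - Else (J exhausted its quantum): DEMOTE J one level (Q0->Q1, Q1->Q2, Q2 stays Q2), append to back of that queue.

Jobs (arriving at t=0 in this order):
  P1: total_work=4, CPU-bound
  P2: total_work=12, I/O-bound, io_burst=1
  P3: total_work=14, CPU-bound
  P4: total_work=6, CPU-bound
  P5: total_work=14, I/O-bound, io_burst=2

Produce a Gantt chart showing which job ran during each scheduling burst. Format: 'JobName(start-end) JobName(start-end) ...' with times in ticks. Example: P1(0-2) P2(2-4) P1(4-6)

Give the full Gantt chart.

Answer: P1(0-2) P2(2-3) P3(3-5) P4(5-7) P5(7-9) P2(9-10) P5(10-12) P2(12-13) P5(13-15) P2(15-16) P5(16-18) P2(18-19) P5(19-21) P2(21-22) P5(22-24) P2(24-25) P5(25-27) P2(27-28) P2(28-29) P2(29-30) P2(30-31) P2(31-32) P1(32-34) P3(34-38) P4(38-42) P3(42-50)

Derivation:
t=0-2: P1@Q0 runs 2, rem=2, quantum used, demote→Q1. Q0=[P2,P3,P4,P5] Q1=[P1] Q2=[]
t=2-3: P2@Q0 runs 1, rem=11, I/O yield, promote→Q0. Q0=[P3,P4,P5,P2] Q1=[P1] Q2=[]
t=3-5: P3@Q0 runs 2, rem=12, quantum used, demote→Q1. Q0=[P4,P5,P2] Q1=[P1,P3] Q2=[]
t=5-7: P4@Q0 runs 2, rem=4, quantum used, demote→Q1. Q0=[P5,P2] Q1=[P1,P3,P4] Q2=[]
t=7-9: P5@Q0 runs 2, rem=12, I/O yield, promote→Q0. Q0=[P2,P5] Q1=[P1,P3,P4] Q2=[]
t=9-10: P2@Q0 runs 1, rem=10, I/O yield, promote→Q0. Q0=[P5,P2] Q1=[P1,P3,P4] Q2=[]
t=10-12: P5@Q0 runs 2, rem=10, I/O yield, promote→Q0. Q0=[P2,P5] Q1=[P1,P3,P4] Q2=[]
t=12-13: P2@Q0 runs 1, rem=9, I/O yield, promote→Q0. Q0=[P5,P2] Q1=[P1,P3,P4] Q2=[]
t=13-15: P5@Q0 runs 2, rem=8, I/O yield, promote→Q0. Q0=[P2,P5] Q1=[P1,P3,P4] Q2=[]
t=15-16: P2@Q0 runs 1, rem=8, I/O yield, promote→Q0. Q0=[P5,P2] Q1=[P1,P3,P4] Q2=[]
t=16-18: P5@Q0 runs 2, rem=6, I/O yield, promote→Q0. Q0=[P2,P5] Q1=[P1,P3,P4] Q2=[]
t=18-19: P2@Q0 runs 1, rem=7, I/O yield, promote→Q0. Q0=[P5,P2] Q1=[P1,P3,P4] Q2=[]
t=19-21: P5@Q0 runs 2, rem=4, I/O yield, promote→Q0. Q0=[P2,P5] Q1=[P1,P3,P4] Q2=[]
t=21-22: P2@Q0 runs 1, rem=6, I/O yield, promote→Q0. Q0=[P5,P2] Q1=[P1,P3,P4] Q2=[]
t=22-24: P5@Q0 runs 2, rem=2, I/O yield, promote→Q0. Q0=[P2,P5] Q1=[P1,P3,P4] Q2=[]
t=24-25: P2@Q0 runs 1, rem=5, I/O yield, promote→Q0. Q0=[P5,P2] Q1=[P1,P3,P4] Q2=[]
t=25-27: P5@Q0 runs 2, rem=0, completes. Q0=[P2] Q1=[P1,P3,P4] Q2=[]
t=27-28: P2@Q0 runs 1, rem=4, I/O yield, promote→Q0. Q0=[P2] Q1=[P1,P3,P4] Q2=[]
t=28-29: P2@Q0 runs 1, rem=3, I/O yield, promote→Q0. Q0=[P2] Q1=[P1,P3,P4] Q2=[]
t=29-30: P2@Q0 runs 1, rem=2, I/O yield, promote→Q0. Q0=[P2] Q1=[P1,P3,P4] Q2=[]
t=30-31: P2@Q0 runs 1, rem=1, I/O yield, promote→Q0. Q0=[P2] Q1=[P1,P3,P4] Q2=[]
t=31-32: P2@Q0 runs 1, rem=0, completes. Q0=[] Q1=[P1,P3,P4] Q2=[]
t=32-34: P1@Q1 runs 2, rem=0, completes. Q0=[] Q1=[P3,P4] Q2=[]
t=34-38: P3@Q1 runs 4, rem=8, quantum used, demote→Q2. Q0=[] Q1=[P4] Q2=[P3]
t=38-42: P4@Q1 runs 4, rem=0, completes. Q0=[] Q1=[] Q2=[P3]
t=42-50: P3@Q2 runs 8, rem=0, completes. Q0=[] Q1=[] Q2=[]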